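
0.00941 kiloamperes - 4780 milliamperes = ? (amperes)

In amperes:
  0.00941 kiloamperes = 0.00941 × 10³ amperes = 9.41
  4780 milliamperes = 4780 × 10⁻³ amperes = 4.78
Difference: 9.41 - 4.78 = 4.63

4.63 amperes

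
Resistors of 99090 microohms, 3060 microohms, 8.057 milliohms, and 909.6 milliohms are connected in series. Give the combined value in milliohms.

1019.807 milliohms

In milliohms:
  99090 microohms = 99090 × 10^-3 milliohms = 99.09
  3060 microohms = 3060 × 10^-3 milliohms = 3.06
  8.057 milliohms → 8.057
  909.6 milliohms → 909.6
Sum: 99.09 + 3.06 + 8.057 + 909.6 = 1019.807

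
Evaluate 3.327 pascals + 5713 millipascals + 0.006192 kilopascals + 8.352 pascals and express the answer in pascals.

In pascals:
  3.327 pascals → 3.327
  5713 millipascals = 5713 × 10⁻³ pascals = 5.713
  0.006192 kilopascals = 0.006192 × 10³ pascals = 6.192
  8.352 pascals → 8.352
Sum: 3.327 + 5.713 + 6.192 + 8.352 = 23.584

23.584 pascals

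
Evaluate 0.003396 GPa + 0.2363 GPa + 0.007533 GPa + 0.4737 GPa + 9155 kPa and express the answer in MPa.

In MPa:
  0.003396 GPa = 0.003396 × 10^3 MPa = 3.396
  0.2363 GPa = 0.2363 × 10^3 MPa = 236.3
  0.007533 GPa = 0.007533 × 10^3 MPa = 7.533
  0.4737 GPa = 0.4737 × 10^3 MPa = 473.7
  9155 kPa = 9155 × 10^-3 MPa = 9.155
Sum: 3.396 + 236.3 + 7.533 + 473.7 + 9.155 = 730.084

730.084 MPa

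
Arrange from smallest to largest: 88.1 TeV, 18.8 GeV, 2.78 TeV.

18.8 GeV < 2.78 TeV < 88.1 TeV

88.1 TeV = 88100000000000 eV
18.8 GeV = 18800000000 eV
2.78 TeV = 2780000000000 eV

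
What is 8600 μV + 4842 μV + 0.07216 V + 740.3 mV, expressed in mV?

825.902 mV

In mV:
  8600 μV = 8600e-3 mV = 8.6
  4842 μV = 4842e-3 mV = 4.842
  0.07216 V = 0.07216e3 mV = 72.16
  740.3 mV → 740.3
Sum: 8.6 + 4.842 + 72.16 + 740.3 = 825.902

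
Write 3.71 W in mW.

3710 mW

(no prefix) = 1e0, milli = 1e-3; factor is 1e3.
3.71 × 1e3 = 3710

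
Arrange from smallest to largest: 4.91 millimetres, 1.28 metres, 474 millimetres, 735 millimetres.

4.91 millimetres = 0.00491 metres
1.28 metres = 1.28 metres
474 millimetres = 0.474 metres
735 millimetres = 0.735 metres

4.91 millimetres < 474 millimetres < 735 millimetres < 1.28 metres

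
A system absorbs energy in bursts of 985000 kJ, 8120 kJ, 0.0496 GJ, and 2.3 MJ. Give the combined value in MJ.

1045.02 MJ

In MJ:
  985000 kJ = 985000 × 10^-3 MJ = 985
  8120 kJ = 8120 × 10^-3 MJ = 8.12
  0.0496 GJ = 0.0496 × 10^3 MJ = 49.6
  2.3 MJ → 2.3
Sum: 985 + 8.12 + 49.6 + 2.3 = 1045.02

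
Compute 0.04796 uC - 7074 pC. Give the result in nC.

In nC:
  0.04796 uC = 0.04796 × 10^3 nC = 47.96
  7074 pC = 7074 × 10^-3 nC = 7.074
Difference: 47.96 - 7.074 = 40.886

40.886 nC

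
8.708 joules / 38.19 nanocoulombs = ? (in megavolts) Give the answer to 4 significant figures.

(8.708) / (38.19 × 10^-9) = 0.228018 × 10^9 V

228.0 megavolts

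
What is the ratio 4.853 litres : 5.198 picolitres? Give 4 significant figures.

933600000000

(4.853) / (5.198e-12) = 0.93363e12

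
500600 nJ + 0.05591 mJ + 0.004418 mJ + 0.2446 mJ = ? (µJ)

805.528 µJ

In µJ:
  500600 nJ = 500600 × 10⁻³ µJ = 500.6
  0.05591 mJ = 0.05591 × 10³ µJ = 55.91
  0.004418 mJ = 0.004418 × 10³ µJ = 4.418
  0.2446 mJ = 0.2446 × 10³ µJ = 244.6
Sum: 500.6 + 55.91 + 4.418 + 244.6 = 805.528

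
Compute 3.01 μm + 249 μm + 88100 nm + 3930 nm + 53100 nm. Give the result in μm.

397.14 μm

In μm:
  3.01 μm → 3.01
  249 μm → 249
  88100 nm = 88100 × 10^-3 μm = 88.1
  3930 nm = 3930 × 10^-3 μm = 3.93
  53100 nm = 53100 × 10^-3 μm = 53.1
Sum: 3.01 + 249 + 88.1 + 3.93 + 53.1 = 397.14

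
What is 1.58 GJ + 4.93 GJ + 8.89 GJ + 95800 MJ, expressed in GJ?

111.2 GJ

In GJ:
  1.58 GJ → 1.58
  4.93 GJ → 4.93
  8.89 GJ → 8.89
  95800 MJ = 95800 × 10⁻³ GJ = 95.8
Sum: 1.58 + 4.93 + 8.89 + 95.8 = 111.2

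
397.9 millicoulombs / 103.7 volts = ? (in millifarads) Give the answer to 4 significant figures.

3.837 millifarads

(397.9e-3) / (103.7) = 3.83703e-3 F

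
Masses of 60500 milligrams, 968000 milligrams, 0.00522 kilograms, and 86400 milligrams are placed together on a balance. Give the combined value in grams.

In grams:
  60500 milligrams = 60500 × 10⁻³ grams = 60.5
  968000 milligrams = 968000 × 10⁻³ grams = 968
  0.00522 kilograms = 0.00522 × 10³ grams = 5.22
  86400 milligrams = 86400 × 10⁻³ grams = 86.4
Sum: 60.5 + 968 + 5.22 + 86.4 = 1120.12

1120.12 grams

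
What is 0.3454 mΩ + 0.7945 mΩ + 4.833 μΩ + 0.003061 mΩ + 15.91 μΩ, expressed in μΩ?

1163.704 μΩ

In μΩ:
  0.3454 mΩ = 0.3454e3 μΩ = 345.4
  0.7945 mΩ = 0.7945e3 μΩ = 794.5
  4.833 μΩ → 4.833
  0.003061 mΩ = 0.003061e3 μΩ = 3.061
  15.91 μΩ → 15.91
Sum: 345.4 + 794.5 + 4.833 + 3.061 + 15.91 = 1163.704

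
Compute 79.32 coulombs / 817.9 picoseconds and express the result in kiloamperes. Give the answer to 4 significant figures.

(79.32) / (817.9 × 10⁻¹²) = 0.0969801 × 10¹² A

96980000 kiloamperes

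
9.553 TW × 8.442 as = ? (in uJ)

80.646426 uJ

9.553e12 × 8.442e-18 = 80.646426e-6 J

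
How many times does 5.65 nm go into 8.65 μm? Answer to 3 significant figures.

1530

(8.65 × 10^-6) / (5.65 × 10^-9) = 1.531 × 10^3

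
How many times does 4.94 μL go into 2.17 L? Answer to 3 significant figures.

439000

(2.17) / (4.94e-6) = 0.4393e6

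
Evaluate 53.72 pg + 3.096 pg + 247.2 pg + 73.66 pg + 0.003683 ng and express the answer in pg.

381.359 pg

In pg:
  53.72 pg → 53.72
  3.096 pg → 3.096
  247.2 pg → 247.2
  73.66 pg → 73.66
  0.003683 ng = 0.003683 × 10³ pg = 3.683
Sum: 53.72 + 3.096 + 247.2 + 73.66 + 3.683 = 381.359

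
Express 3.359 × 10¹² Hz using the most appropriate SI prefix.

3.359 THz

= 3.359 × 10¹² Hz; 10¹² is tera.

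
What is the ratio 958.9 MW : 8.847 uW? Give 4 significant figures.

108400000000000

(958.9 × 10⁶) / (8.847 × 10⁻⁶) = 108.39 × 10¹²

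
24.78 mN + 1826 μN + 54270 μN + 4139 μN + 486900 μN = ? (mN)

In mN:
  24.78 mN → 24.78
  1826 μN = 1826 × 10^-3 mN = 1.826
  54270 μN = 54270 × 10^-3 mN = 54.27
  4139 μN = 4139 × 10^-3 mN = 4.139
  486900 μN = 486900 × 10^-3 mN = 486.9
Sum: 24.78 + 1.826 + 54.27 + 4.139 + 486.9 = 571.915

571.915 mN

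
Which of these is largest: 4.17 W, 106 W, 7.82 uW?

4.17 W = 4.17 W
106 W = 106 W
7.82 uW = 0.00000782 W

106 W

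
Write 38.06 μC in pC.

38060000 pC

micro = 1e-6, pico = 1e-12; factor is 1e6.
38.06 × 1e6 = 38060000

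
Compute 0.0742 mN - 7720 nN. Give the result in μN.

In μN:
  0.0742 mN = 0.0742 × 10³ μN = 74.2
  7720 nN = 7720 × 10⁻³ μN = 7.72
Difference: 74.2 - 7.72 = 66.48

66.48 μN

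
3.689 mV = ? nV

milli = 10^-3, nano = 10^-9; factor is 10^6.
3.689 × 10^6 = 3689000

3689000 nV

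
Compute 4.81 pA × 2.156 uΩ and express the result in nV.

0.00000001037036 nV

4.81 × 10⁻¹² × 2.156 × 10⁻⁶ = 10.37036 × 10⁻¹⁸ V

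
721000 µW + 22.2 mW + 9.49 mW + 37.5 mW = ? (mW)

790.19 mW

In mW:
  721000 µW = 721000e-3 mW = 721
  22.2 mW → 22.2
  9.49 mW → 9.49
  37.5 mW → 37.5
Sum: 721 + 22.2 + 9.49 + 37.5 = 790.19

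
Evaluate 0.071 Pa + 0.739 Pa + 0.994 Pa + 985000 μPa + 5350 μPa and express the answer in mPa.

In mPa:
  0.071 Pa = 0.071 × 10^3 mPa = 71
  0.739 Pa = 0.739 × 10^3 mPa = 739
  0.994 Pa = 0.994 × 10^3 mPa = 994
  985000 μPa = 985000 × 10^-3 mPa = 985
  5350 μPa = 5350 × 10^-3 mPa = 5.35
Sum: 71 + 739 + 994 + 985 + 5.35 = 2794.35

2794.35 mPa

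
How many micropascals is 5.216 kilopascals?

5216000000 micropascals

kilo = 10^3, micro = 10^-6; factor is 10^9.
5.216 × 10^9 = 5216000000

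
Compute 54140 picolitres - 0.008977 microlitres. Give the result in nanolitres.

45.163 nanolitres

In nanolitres:
  54140 picolitres = 54140 × 10⁻³ nanolitres = 54.14
  0.008977 microlitres = 0.008977 × 10³ nanolitres = 8.977
Difference: 54.14 - 8.977 = 45.163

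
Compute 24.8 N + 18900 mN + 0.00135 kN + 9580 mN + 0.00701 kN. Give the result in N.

61.64 N

In N:
  24.8 N → 24.8
  18900 mN = 18900 × 10⁻³ N = 18.9
  0.00135 kN = 0.00135 × 10³ N = 1.35
  9580 mN = 9580 × 10⁻³ N = 9.58
  0.00701 kN = 0.00701 × 10³ N = 7.01
Sum: 24.8 + 18.9 + 1.35 + 9.58 + 7.01 = 61.64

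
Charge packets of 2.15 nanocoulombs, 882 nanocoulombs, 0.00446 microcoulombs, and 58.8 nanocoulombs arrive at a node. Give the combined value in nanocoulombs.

947.41 nanocoulombs

In nanocoulombs:
  2.15 nanocoulombs → 2.15
  882 nanocoulombs → 882
  0.00446 microcoulombs = 0.00446 × 10³ nanocoulombs = 4.46
  58.8 nanocoulombs → 58.8
Sum: 2.15 + 882 + 4.46 + 58.8 = 947.41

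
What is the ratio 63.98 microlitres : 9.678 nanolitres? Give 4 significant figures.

6611

(63.98 × 10^-6) / (9.678 × 10^-9) = 6.6109 × 10^3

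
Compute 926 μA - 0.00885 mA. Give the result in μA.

917.15 μA

In μA:
  926 μA → 926
  0.00885 mA = 0.00885 × 10^3 μA = 8.85
Difference: 926 - 8.85 = 917.15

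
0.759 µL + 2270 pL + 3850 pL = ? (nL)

In nL:
  0.759 µL = 0.759e3 nL = 759
  2270 pL = 2270e-3 nL = 2.27
  3850 pL = 3850e-3 nL = 3.85
Sum: 759 + 2.27 + 3.85 = 765.12

765.12 nL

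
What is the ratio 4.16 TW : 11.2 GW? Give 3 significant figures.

(4.16e12) / (11.2e9) = 0.3714e3

371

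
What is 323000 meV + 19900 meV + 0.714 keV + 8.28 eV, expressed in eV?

1065.18 eV

In eV:
  323000 meV = 323000e-3 eV = 323
  19900 meV = 19900e-3 eV = 19.9
  0.714 keV = 0.714e3 eV = 714
  8.28 eV → 8.28
Sum: 323 + 19.9 + 714 + 8.28 = 1065.18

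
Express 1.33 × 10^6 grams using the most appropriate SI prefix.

1.33 megagrams

= 1.33 × 10^6 grams; 10^6 is mega.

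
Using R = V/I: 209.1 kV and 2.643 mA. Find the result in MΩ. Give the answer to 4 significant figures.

79.11 MΩ

(209.1 × 10³) / (2.643 × 10⁻³) = 79.1146 × 10⁶ Ω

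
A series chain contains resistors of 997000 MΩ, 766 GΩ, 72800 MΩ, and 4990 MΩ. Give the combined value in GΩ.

In GΩ:
  997000 MΩ = 997000 × 10^-3 GΩ = 997
  766 GΩ → 766
  72800 MΩ = 72800 × 10^-3 GΩ = 72.8
  4990 MΩ = 4990 × 10^-3 GΩ = 4.99
Sum: 997 + 766 + 72.8 + 4.99 = 1840.79

1840.79 GΩ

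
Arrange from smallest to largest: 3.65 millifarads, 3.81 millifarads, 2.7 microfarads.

2.7 microfarads < 3.65 millifarads < 3.81 millifarads

3.65 millifarads = 0.00365 farads
3.81 millifarads = 0.00381 farads
2.7 microfarads = 0.0000027 farads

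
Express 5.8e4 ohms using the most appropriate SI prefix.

= 58e3 ohms; 1e3 is kilo.

58 kiloohms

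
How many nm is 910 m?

910000000000 nm

(no prefix) = 10^0, nano = 10^-9; factor is 10^9.
910 × 10^9 = 910000000000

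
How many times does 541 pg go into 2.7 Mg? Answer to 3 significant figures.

4990000000000000

(2.7 × 10^6) / (541 × 10^-12) = 0.004991 × 10^18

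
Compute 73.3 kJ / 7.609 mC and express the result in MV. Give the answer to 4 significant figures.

9.633 MV

(73.3 × 10³) / (7.609 × 10⁻³) = 9.63333 × 10⁶ V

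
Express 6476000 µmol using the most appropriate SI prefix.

6.476 mol

= 6.476 mol; mantissa already in [1, 1000).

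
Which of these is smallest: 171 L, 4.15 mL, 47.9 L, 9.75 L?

171 L = 171 L
4.15 mL = 0.00415 L
47.9 L = 47.9 L
9.75 L = 9.75 L

4.15 mL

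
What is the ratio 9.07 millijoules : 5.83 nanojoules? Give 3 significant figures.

(9.07 × 10⁻³) / (5.83 × 10⁻⁹) = 1.556 × 10⁶

1560000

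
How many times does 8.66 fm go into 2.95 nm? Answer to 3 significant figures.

(2.95 × 10⁻⁹) / (8.66 × 10⁻¹⁵) = 0.3406 × 10⁶

341000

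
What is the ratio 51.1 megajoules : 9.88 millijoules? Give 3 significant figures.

(51.1e6) / (9.88e-3) = 5.172e9

5170000000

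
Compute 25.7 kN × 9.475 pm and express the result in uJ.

25.7e3 × 9.475e-12 = 243.5075e-9 J

0.2435075 uJ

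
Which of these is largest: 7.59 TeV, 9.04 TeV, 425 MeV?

7.59 TeV = 7590000000000 eV
9.04 TeV = 9040000000000 eV
425 MeV = 425000000 eV

9.04 TeV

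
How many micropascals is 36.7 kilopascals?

36700000000 micropascals

kilo = 10³, micro = 10⁻⁶; factor is 10⁹.
36.7 × 10⁹ = 36700000000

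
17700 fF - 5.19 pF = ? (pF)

In pF:
  17700 fF = 17700e-3 pF = 17.7
  5.19 pF → 5.19
Difference: 17.7 - 5.19 = 12.51

12.51 pF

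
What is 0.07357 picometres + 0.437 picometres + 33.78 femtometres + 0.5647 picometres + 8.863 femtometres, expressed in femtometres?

1117.913 femtometres

In femtometres:
  0.07357 picometres = 0.07357 × 10³ femtometres = 73.57
  0.437 picometres = 0.437 × 10³ femtometres = 437
  33.78 femtometres → 33.78
  0.5647 picometres = 0.5647 × 10³ femtometres = 564.7
  8.863 femtometres → 8.863
Sum: 73.57 + 437 + 33.78 + 564.7 + 8.863 = 1117.913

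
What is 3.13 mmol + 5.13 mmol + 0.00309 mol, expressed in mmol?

11.35 mmol

In mmol:
  3.13 mmol → 3.13
  5.13 mmol → 5.13
  0.00309 mol = 0.00309 × 10³ mmol = 3.09
Sum: 3.13 + 5.13 + 3.09 = 11.35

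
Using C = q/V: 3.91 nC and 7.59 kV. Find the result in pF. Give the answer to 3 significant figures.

0.515 pF

(3.91 × 10^-9) / (7.59 × 10^3) = 0.51515 × 10^-12 F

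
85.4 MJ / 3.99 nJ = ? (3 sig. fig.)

21400000000000000

(85.4e6) / (3.99e-9) = 21.4e15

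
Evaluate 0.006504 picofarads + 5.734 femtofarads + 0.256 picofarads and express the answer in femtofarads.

268.238 femtofarads

In femtofarads:
  0.006504 picofarads = 0.006504 × 10³ femtofarads = 6.504
  5.734 femtofarads → 5.734
  0.256 picofarads = 0.256 × 10³ femtofarads = 256
Sum: 6.504 + 5.734 + 256 = 268.238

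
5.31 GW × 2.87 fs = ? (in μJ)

15.2397 μJ

5.31 × 10⁹ × 2.87 × 10⁻¹⁵ = 15.2397 × 10⁻⁶ J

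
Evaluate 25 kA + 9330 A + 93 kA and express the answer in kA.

127.33 kA

In kA:
  25 kA → 25
  9330 A = 9330e-3 kA = 9.33
  93 kA → 93
Sum: 25 + 9.33 + 93 = 127.33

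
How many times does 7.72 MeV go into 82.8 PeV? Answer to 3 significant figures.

(82.8 × 10¹⁵) / (7.72 × 10⁶) = 10.73 × 10⁹

10700000000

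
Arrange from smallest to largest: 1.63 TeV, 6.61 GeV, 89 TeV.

6.61 GeV < 1.63 TeV < 89 TeV

1.63 TeV = 1630000000000 eV
6.61 GeV = 6610000000 eV
89 TeV = 89000000000000 eV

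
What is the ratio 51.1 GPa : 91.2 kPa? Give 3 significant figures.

(51.1 × 10^9) / (91.2 × 10^3) = 0.5603 × 10^6

560000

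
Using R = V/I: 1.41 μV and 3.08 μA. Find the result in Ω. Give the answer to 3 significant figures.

0.458 Ω

(1.41 × 10⁻⁶) / (3.08 × 10⁻⁶) = 0.45779 Ω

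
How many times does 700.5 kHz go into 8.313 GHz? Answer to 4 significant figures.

(8.313 × 10^9) / (700.5 × 10^3) = 0.011867 × 10^6

11870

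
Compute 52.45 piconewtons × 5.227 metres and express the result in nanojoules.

52.45e-12 × 5.227 = 274.15615e-12 J

0.27415615 nanojoules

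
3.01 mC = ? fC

3010000000000 fC

milli = 10^-3, femto = 10^-15; factor is 10^12.
3.01 × 10^12 = 3010000000000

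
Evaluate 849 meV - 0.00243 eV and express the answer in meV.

In meV:
  849 meV → 849
  0.00243 eV = 0.00243 × 10³ meV = 2.43
Difference: 849 - 2.43 = 846.57

846.57 meV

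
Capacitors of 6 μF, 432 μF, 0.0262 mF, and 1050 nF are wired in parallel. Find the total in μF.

In μF:
  6 μF → 6
  432 μF → 432
  0.0262 mF = 0.0262 × 10^3 μF = 26.2
  1050 nF = 1050 × 10^-3 μF = 1.05
Sum: 6 + 432 + 26.2 + 1.05 = 465.25

465.25 μF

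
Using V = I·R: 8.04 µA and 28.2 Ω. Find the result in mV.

8.04 × 10⁻⁶ × 28.2 = 226.728 × 10⁻⁶ V

0.226728 mV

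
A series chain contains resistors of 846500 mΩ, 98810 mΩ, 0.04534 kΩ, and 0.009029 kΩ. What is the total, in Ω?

In Ω:
  846500 mΩ = 846500 × 10⁻³ Ω = 846.5
  98810 mΩ = 98810 × 10⁻³ Ω = 98.81
  0.04534 kΩ = 0.04534 × 10³ Ω = 45.34
  0.009029 kΩ = 0.009029 × 10³ Ω = 9.029
Sum: 846.5 + 98.81 + 45.34 + 9.029 = 999.679

999.679 Ω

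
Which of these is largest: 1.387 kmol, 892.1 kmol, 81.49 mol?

1.387 kmol = 1387 mol
892.1 kmol = 892100 mol
81.49 mol = 81.49 mol

892.1 kmol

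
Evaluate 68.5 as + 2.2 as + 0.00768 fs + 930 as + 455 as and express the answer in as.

1463.38 as

In as:
  68.5 as → 68.5
  2.2 as → 2.2
  0.00768 fs = 0.00768 × 10^3 as = 7.68
  930 as → 930
  455 as → 455
Sum: 68.5 + 2.2 + 7.68 + 930 + 455 = 1463.38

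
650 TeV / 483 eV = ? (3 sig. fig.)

(650e12) / (483) = 1.346e12

1350000000000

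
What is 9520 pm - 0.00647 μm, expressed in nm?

3.05 nm

In nm:
  9520 pm = 9520 × 10⁻³ nm = 9.52
  0.00647 μm = 0.00647 × 10³ nm = 6.47
Difference: 9.52 - 6.47 = 3.05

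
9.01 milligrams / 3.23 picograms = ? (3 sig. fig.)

2790000000

(9.01e-3) / (3.23e-12) = 2.789e9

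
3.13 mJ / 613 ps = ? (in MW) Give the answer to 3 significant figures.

(3.13e-3) / (613e-12) = 0.005106e9 W

5.11 MW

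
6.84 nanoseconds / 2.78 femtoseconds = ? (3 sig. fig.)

2460000

(6.84 × 10^-9) / (2.78 × 10^-15) = 2.46 × 10^6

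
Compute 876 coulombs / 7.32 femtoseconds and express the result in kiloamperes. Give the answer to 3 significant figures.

120000000000000 kiloamperes

(876) / (7.32 × 10^-15) = 119.67 × 10^15 A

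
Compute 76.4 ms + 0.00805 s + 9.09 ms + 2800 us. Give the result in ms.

96.34 ms

In ms:
  76.4 ms → 76.4
  0.00805 s = 0.00805 × 10³ ms = 8.05
  9.09 ms → 9.09
  2800 us = 2800 × 10⁻³ ms = 2.8
Sum: 76.4 + 8.05 + 9.09 + 2.8 = 96.34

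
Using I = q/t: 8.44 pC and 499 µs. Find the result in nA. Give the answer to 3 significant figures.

(8.44 × 10^-12) / (499 × 10^-6) = 0.016914 × 10^-6 A

16.9 nA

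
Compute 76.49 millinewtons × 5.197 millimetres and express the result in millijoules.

76.49 × 10⁻³ × 5.197 × 10⁻³ = 397.51853 × 10⁻⁶ J

0.39751853 millijoules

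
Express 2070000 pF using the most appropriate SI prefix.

2.07 uF

= 2.07 × 10^-6 F; 10^-6 is micro.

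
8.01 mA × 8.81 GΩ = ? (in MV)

8.01 × 10^-3 × 8.81 × 10^9 = 70.5681 × 10^6 V

70.5681 MV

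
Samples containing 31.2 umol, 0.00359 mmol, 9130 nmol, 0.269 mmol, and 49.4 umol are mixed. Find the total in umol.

In umol:
  31.2 umol → 31.2
  0.00359 mmol = 0.00359 × 10^3 umol = 3.59
  9130 nmol = 9130 × 10^-3 umol = 9.13
  0.269 mmol = 0.269 × 10^3 umol = 269
  49.4 umol → 49.4
Sum: 31.2 + 3.59 + 9.13 + 269 + 49.4 = 362.32

362.32 umol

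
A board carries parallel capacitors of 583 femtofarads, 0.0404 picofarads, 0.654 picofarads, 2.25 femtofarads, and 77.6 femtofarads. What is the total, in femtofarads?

In femtofarads:
  583 femtofarads → 583
  0.0404 picofarads = 0.0404 × 10^3 femtofarads = 40.4
  0.654 picofarads = 0.654 × 10^3 femtofarads = 654
  2.25 femtofarads → 2.25
  77.6 femtofarads → 77.6
Sum: 583 + 40.4 + 654 + 2.25 + 77.6 = 1357.25

1357.25 femtofarads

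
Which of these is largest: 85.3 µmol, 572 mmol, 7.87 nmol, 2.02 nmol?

85.3 µmol = 0.0000853 mol
572 mmol = 0.572 mol
7.87 nmol = 0.00000000787 mol
2.02 nmol = 0.00000000202 mol

572 mmol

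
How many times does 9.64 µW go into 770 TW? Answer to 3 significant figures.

79900000000000000000

(770e12) / (9.64e-6) = 79.88e18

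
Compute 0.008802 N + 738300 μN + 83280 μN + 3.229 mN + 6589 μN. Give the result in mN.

In mN:
  0.008802 N = 0.008802 × 10³ mN = 8.802
  738300 μN = 738300 × 10⁻³ mN = 738.3
  83280 μN = 83280 × 10⁻³ mN = 83.28
  3.229 mN → 3.229
  6589 μN = 6589 × 10⁻³ mN = 6.589
Sum: 8.802 + 738.3 + 83.28 + 3.229 + 6.589 = 840.2

840.2 mN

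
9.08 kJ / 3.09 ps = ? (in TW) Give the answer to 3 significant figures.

2940 TW

(9.08 × 10^3) / (3.09 × 10^-12) = 2.9385 × 10^15 W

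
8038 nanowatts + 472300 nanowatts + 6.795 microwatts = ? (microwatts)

487.133 microwatts

In microwatts:
  8038 nanowatts = 8038 × 10^-3 microwatts = 8.038
  472300 nanowatts = 472300 × 10^-3 microwatts = 472.3
  6.795 microwatts → 6.795
Sum: 8.038 + 472.3 + 6.795 = 487.133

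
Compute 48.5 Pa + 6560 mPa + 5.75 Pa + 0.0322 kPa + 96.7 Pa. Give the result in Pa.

189.71 Pa

In Pa:
  48.5 Pa → 48.5
  6560 mPa = 6560 × 10⁻³ Pa = 6.56
  5.75 Pa → 5.75
  0.0322 kPa = 0.0322 × 10³ Pa = 32.2
  96.7 Pa → 96.7
Sum: 48.5 + 6.56 + 5.75 + 32.2 + 96.7 = 189.71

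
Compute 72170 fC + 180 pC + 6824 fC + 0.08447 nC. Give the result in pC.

In pC:
  72170 fC = 72170e-3 pC = 72.17
  180 pC → 180
  6824 fC = 6824e-3 pC = 6.824
  0.08447 nC = 0.08447e3 pC = 84.47
Sum: 72.17 + 180 + 6.824 + 84.47 = 343.464

343.464 pC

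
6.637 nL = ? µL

0.006637 µL

nano = 10⁻⁹, micro = 10⁻⁶; factor is 10⁻³.
6.637 × 10⁻³ = 0.006637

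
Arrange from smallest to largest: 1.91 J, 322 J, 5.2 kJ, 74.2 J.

1.91 J = 1.91 J
322 J = 322 J
5.2 kJ = 5200 J
74.2 J = 74.2 J

1.91 J < 74.2 J < 322 J < 5.2 kJ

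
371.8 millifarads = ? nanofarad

milli = 10^-3, nano = 10^-9; factor is 10^6.
371.8 × 10^6 = 371800000

371800000 nanofarads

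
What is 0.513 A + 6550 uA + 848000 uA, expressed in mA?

1367.55 mA

In mA:
  0.513 A = 0.513 × 10^3 mA = 513
  6550 uA = 6550 × 10^-3 mA = 6.55
  848000 uA = 848000 × 10^-3 mA = 848
Sum: 513 + 6.55 + 848 = 1367.55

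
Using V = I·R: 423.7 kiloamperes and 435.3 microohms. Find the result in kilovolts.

0.18443661 kilovolts

423.7e3 × 435.3e-6 = 184436.61e-3 V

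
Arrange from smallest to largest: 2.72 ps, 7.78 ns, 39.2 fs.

39.2 fs < 2.72 ps < 7.78 ns

2.72 ps = 0.00000000000272 s
7.78 ns = 0.00000000778 s
39.2 fs = 0.0000000000000392 s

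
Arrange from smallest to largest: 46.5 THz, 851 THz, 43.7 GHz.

46.5 THz = 46500000000000 Hz
851 THz = 851000000000000 Hz
43.7 GHz = 43700000000 Hz

43.7 GHz < 46.5 THz < 851 THz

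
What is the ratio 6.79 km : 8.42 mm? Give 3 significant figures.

(6.79 × 10³) / (8.42 × 10⁻³) = 0.8064 × 10⁶

806000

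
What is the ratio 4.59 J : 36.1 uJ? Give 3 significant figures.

(4.59) / (36.1e-6) = 0.1271e6

127000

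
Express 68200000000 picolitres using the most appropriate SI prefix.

= 68.2 × 10^-3 litres; 10^-3 is milli.

68.2 millilitres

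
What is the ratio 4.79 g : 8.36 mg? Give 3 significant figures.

(4.79) / (8.36 × 10^-3) = 0.573 × 10^3

573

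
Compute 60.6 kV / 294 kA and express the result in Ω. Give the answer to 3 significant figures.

(60.6 × 10^3) / (294 × 10^3) = 0.20612 Ω

0.206 Ω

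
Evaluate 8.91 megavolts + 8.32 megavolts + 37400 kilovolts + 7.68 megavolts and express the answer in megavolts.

62.31 megavolts

In megavolts:
  8.91 megavolts → 8.91
  8.32 megavolts → 8.32
  37400 kilovolts = 37400e-3 megavolts = 37.4
  7.68 megavolts → 7.68
Sum: 8.91 + 8.32 + 37.4 + 7.68 = 62.31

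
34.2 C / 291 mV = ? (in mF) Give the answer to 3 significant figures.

(34.2) / (291 × 10^-3) = 0.11753 × 10^3 F

118000 mF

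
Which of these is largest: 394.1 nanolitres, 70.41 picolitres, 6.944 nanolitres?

394.1 nanolitres = 0.0000003941 litres
70.41 picolitres = 0.00000000007041 litres
6.944 nanolitres = 0.000000006944 litres

394.1 nanolitres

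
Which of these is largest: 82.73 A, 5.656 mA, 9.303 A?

82.73 A = 82.73 A
5.656 mA = 0.005656 A
9.303 A = 9.303 A

82.73 A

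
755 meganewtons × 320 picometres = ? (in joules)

755e6 × 320e-12 = 241600e-6 J

0.2416 joules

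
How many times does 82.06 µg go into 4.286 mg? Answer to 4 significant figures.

(4.286e-3) / (82.06e-6) = 0.05223e3

52.23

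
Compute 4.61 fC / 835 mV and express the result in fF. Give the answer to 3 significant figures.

5.52 fF

(4.61 × 10^-15) / (835 × 10^-3) = 0.005521 × 10^-12 F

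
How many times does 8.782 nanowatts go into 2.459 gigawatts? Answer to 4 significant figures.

(2.459 × 10^9) / (8.782 × 10^-9) = 0.28 × 10^18

280000000000000000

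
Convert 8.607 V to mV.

8607 mV

(no prefix) = 10⁰, milli = 10⁻³; factor is 10³.
8.607 × 10³ = 8607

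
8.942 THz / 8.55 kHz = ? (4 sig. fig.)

(8.942 × 10¹²) / (8.55 × 10³) = 1.0458 × 10⁹

1046000000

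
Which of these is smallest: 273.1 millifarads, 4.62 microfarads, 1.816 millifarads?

273.1 millifarads = 0.2731 farads
4.62 microfarads = 0.00000462 farads
1.816 millifarads = 0.001816 farads

4.62 microfarads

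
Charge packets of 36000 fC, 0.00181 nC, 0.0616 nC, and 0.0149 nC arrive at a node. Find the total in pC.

114.31 pC

In pC:
  36000 fC = 36000 × 10⁻³ pC = 36
  0.00181 nC = 0.00181 × 10³ pC = 1.81
  0.0616 nC = 0.0616 × 10³ pC = 61.6
  0.0149 nC = 0.0149 × 10³ pC = 14.9
Sum: 36 + 1.81 + 61.6 + 14.9 = 114.31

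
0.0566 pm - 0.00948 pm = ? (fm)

In fm:
  0.0566 pm = 0.0566e3 fm = 56.6
  0.00948 pm = 0.00948e3 fm = 9.48
Difference: 56.6 - 9.48 = 47.12

47.12 fm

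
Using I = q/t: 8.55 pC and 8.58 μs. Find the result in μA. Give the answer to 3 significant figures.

(8.55e-12) / (8.58e-6) = 0.9965e-6 A

0.997 μA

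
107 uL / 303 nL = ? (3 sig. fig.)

(107 × 10⁻⁶) / (303 × 10⁻⁹) = 0.3531 × 10³

353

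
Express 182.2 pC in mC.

pico = 10^-12, milli = 10^-3; factor is 10^-9.
182.2 × 10^-9 = 0.0000001822

0.0000001822 mC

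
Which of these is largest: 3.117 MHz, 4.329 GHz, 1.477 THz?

3.117 MHz = 3117000 Hz
4.329 GHz = 4329000000 Hz
1.477 THz = 1477000000000 Hz

1.477 THz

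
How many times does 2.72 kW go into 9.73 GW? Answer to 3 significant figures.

(9.73 × 10^9) / (2.72 × 10^3) = 3.577 × 10^6

3580000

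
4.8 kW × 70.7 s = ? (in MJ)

0.33936 MJ

4.8 × 10^3 × 70.7 = 339.36 × 10^3 J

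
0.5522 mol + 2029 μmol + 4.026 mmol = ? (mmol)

558.255 mmol

In mmol:
  0.5522 mol = 0.5522 × 10^3 mmol = 552.2
  2029 μmol = 2029 × 10^-3 mmol = 2.029
  4.026 mmol → 4.026
Sum: 552.2 + 2.029 + 4.026 = 558.255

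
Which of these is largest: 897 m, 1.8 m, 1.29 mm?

897 m = 897 m
1.8 m = 1.8 m
1.29 mm = 0.00129 m

897 m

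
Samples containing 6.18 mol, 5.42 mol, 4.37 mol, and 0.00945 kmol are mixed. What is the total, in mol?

25.42 mol

In mol:
  6.18 mol → 6.18
  5.42 mol → 5.42
  4.37 mol → 4.37
  0.00945 kmol = 0.00945e3 mol = 9.45
Sum: 6.18 + 5.42 + 4.37 + 9.45 = 25.42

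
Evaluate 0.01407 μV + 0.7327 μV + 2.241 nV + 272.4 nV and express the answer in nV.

In nV:
  0.01407 μV = 0.01407 × 10^3 nV = 14.07
  0.7327 μV = 0.7327 × 10^3 nV = 732.7
  2.241 nV → 2.241
  272.4 nV → 272.4
Sum: 14.07 + 732.7 + 2.241 + 272.4 = 1021.411

1021.411 nV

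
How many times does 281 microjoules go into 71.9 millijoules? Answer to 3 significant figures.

256

(71.9e-3) / (281e-6) = 0.2559e3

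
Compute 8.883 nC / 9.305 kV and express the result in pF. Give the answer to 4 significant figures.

(8.883e-9) / (9.305e3) = 0.954648e-12 F

0.9546 pF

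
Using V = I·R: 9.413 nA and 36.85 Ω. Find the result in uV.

9.413 × 10^-9 × 36.85 = 346.86905 × 10^-9 V

0.34686905 uV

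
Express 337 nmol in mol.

nano = 10^-9, (no prefix) = 10^0; factor is 10^-9.
337 × 10^-9 = 0.000000337

0.000000337 mol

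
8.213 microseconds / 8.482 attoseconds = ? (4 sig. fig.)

(8.213e-6) / (8.482e-18) = 0.96829e12

968300000000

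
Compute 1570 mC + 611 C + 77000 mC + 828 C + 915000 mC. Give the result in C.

In C:
  1570 mC = 1570e-3 C = 1.57
  611 C → 611
  77000 mC = 77000e-3 C = 77
  828 C → 828
  915000 mC = 915000e-3 C = 915
Sum: 1.57 + 611 + 77 + 828 + 915 = 2432.57

2432.57 C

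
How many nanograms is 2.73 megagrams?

2730000000000000 nanograms

mega = 10^6, nano = 10^-9; factor is 10^15.
2.73 × 10^15 = 2730000000000000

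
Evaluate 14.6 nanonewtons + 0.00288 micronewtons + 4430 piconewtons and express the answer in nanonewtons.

21.91 nanonewtons

In nanonewtons:
  14.6 nanonewtons → 14.6
  0.00288 micronewtons = 0.00288 × 10^3 nanonewtons = 2.88
  4430 piconewtons = 4430 × 10^-3 nanonewtons = 4.43
Sum: 14.6 + 2.88 + 4.43 = 21.91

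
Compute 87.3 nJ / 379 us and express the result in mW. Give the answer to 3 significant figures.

(87.3 × 10⁻⁹) / (379 × 10⁻⁶) = 0.23034 × 10⁻³ W

0.230 mW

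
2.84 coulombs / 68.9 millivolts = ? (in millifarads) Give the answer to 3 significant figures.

41200 millifarads

(2.84) / (68.9 × 10^-3) = 0.041219 × 10^3 F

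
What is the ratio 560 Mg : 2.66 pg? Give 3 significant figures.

211000000000000000000

(560e6) / (2.66e-12) = 210.5e18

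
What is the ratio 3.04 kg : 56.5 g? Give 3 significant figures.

(3.04 × 10^3) / (56.5) = 0.05381 × 10^3

53.8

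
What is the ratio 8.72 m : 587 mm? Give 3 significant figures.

14.9

(8.72) / (587e-3) = 0.01486e3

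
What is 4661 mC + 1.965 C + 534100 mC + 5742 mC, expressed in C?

In C:
  4661 mC = 4661 × 10⁻³ C = 4.661
  1.965 C → 1.965
  534100 mC = 534100 × 10⁻³ C = 534.1
  5742 mC = 5742 × 10⁻³ C = 5.742
Sum: 4.661 + 1.965 + 534.1 + 5.742 = 546.468

546.468 C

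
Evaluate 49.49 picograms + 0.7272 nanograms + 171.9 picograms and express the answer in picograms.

In picograms:
  49.49 picograms → 49.49
  0.7272 nanograms = 0.7272e3 picograms = 727.2
  171.9 picograms → 171.9
Sum: 49.49 + 727.2 + 171.9 = 948.59

948.59 picograms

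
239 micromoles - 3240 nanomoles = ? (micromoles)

In micromoles:
  239 micromoles → 239
  3240 nanomoles = 3240e-3 micromoles = 3.24
Difference: 239 - 3.24 = 235.76

235.76 micromoles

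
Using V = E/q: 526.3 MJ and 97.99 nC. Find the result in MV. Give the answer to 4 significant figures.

5371000000 MV

(526.3e6) / (97.99e-9) = 5.37096e15 V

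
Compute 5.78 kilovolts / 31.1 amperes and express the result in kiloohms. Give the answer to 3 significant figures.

0.186 kiloohms

(5.78 × 10^3) / (31.1) = 0.18585 × 10^3 Ω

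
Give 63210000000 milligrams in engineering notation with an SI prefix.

63.21 megagrams

= 63.21e6 grams; 1e6 is mega.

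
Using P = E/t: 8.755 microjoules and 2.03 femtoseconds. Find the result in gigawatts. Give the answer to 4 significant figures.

4.313 gigawatts

(8.755 × 10^-6) / (2.03 × 10^-15) = 4.31281 × 10^9 W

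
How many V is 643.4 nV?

nano = 10⁻⁹, (no prefix) = 10⁰; factor is 10⁻⁹.
643.4 × 10⁻⁹ = 0.0000006434

0.0000006434 V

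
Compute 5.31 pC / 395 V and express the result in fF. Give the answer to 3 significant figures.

13.4 fF

(5.31e-12) / (395) = 0.013443e-12 F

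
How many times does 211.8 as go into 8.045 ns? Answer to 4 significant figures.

37980000

(8.045 × 10⁻⁹) / (211.8 × 10⁻¹⁸) = 0.037984 × 10⁹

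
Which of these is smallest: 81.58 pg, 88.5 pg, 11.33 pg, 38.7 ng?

11.33 pg

81.58 pg = 0.00000000008158 g
88.5 pg = 0.0000000000885 g
11.33 pg = 0.00000000001133 g
38.7 ng = 0.0000000387 g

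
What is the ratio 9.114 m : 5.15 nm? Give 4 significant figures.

1770000000

(9.114) / (5.15 × 10⁻⁹) = 1.7697 × 10⁹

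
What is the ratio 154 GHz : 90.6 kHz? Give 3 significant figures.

1700000

(154e9) / (90.6e3) = 1.7e6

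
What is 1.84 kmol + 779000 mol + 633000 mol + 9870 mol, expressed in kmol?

1423.71 kmol

In kmol:
  1.84 kmol → 1.84
  779000 mol = 779000 × 10⁻³ kmol = 779
  633000 mol = 633000 × 10⁻³ kmol = 633
  9870 mol = 9870 × 10⁻³ kmol = 9.87
Sum: 1.84 + 779 + 633 + 9.87 = 1423.71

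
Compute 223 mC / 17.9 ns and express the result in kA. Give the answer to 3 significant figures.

(223 × 10^-3) / (17.9 × 10^-9) = 12.458 × 10^6 A

12500 kA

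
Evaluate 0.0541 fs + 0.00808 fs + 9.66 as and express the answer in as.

71.84 as

In as:
  0.0541 fs = 0.0541e3 as = 54.1
  0.00808 fs = 0.00808e3 as = 8.08
  9.66 as → 9.66
Sum: 54.1 + 8.08 + 9.66 = 71.84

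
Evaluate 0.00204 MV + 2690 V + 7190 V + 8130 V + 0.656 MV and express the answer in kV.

In kV:
  0.00204 MV = 0.00204 × 10³ kV = 2.04
  2690 V = 2690 × 10⁻³ kV = 2.69
  7190 V = 7190 × 10⁻³ kV = 7.19
  8130 V = 8130 × 10⁻³ kV = 8.13
  0.656 MV = 0.656 × 10³ kV = 656
Sum: 2.04 + 2.69 + 7.19 + 8.13 + 656 = 676.05

676.05 kV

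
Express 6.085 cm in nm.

centi = 10⁻², nano = 10⁻⁹; factor is 10⁷.
6.085 × 10⁷ = 60850000

60850000 nm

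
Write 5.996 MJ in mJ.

mega = 10^6, milli = 10^-3; factor is 10^9.
5.996 × 10^9 = 5996000000

5996000000 mJ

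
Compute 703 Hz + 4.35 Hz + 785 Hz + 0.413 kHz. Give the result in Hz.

In Hz:
  703 Hz → 703
  4.35 Hz → 4.35
  785 Hz → 785
  0.413 kHz = 0.413 × 10^3 Hz = 413
Sum: 703 + 4.35 + 785 + 413 = 1905.35

1905.35 Hz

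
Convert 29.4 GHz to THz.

giga = 10⁹, tera = 10¹²; factor is 10⁻³.
29.4 × 10⁻³ = 0.0294

0.0294 THz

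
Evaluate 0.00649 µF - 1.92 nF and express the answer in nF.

4.57 nF

In nF:
  0.00649 µF = 0.00649e3 nF = 6.49
  1.92 nF → 1.92
Difference: 6.49 - 1.92 = 4.57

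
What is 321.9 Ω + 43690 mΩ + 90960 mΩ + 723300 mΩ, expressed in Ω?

In Ω:
  321.9 Ω → 321.9
  43690 mΩ = 43690 × 10⁻³ Ω = 43.69
  90960 mΩ = 90960 × 10⁻³ Ω = 90.96
  723300 mΩ = 723300 × 10⁻³ Ω = 723.3
Sum: 321.9 + 43.69 + 90.96 + 723.3 = 1179.85

1179.85 Ω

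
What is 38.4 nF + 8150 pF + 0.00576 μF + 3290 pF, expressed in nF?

In nF:
  38.4 nF → 38.4
  8150 pF = 8150e-3 nF = 8.15
  0.00576 μF = 0.00576e3 nF = 5.76
  3290 pF = 3290e-3 nF = 3.29
Sum: 38.4 + 8.15 + 5.76 + 3.29 = 55.6

55.6 nF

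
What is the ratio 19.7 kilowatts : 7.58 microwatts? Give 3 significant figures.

(19.7 × 10³) / (7.58 × 10⁻⁶) = 2.599 × 10⁹

2600000000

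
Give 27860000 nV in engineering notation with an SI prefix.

= 27.86e-3 V; 1e-3 is milli.

27.86 mV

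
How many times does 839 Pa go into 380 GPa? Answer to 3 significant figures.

(380e9) / (839) = 0.4529e9

453000000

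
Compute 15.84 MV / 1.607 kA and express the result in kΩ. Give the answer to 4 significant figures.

9.857 kΩ

(15.84e6) / (1.607e3) = 9.85688e3 Ω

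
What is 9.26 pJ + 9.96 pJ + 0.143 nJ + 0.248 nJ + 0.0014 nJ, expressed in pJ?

In pJ:
  9.26 pJ → 9.26
  9.96 pJ → 9.96
  0.143 nJ = 0.143 × 10^3 pJ = 143
  0.248 nJ = 0.248 × 10^3 pJ = 248
  0.0014 nJ = 0.0014 × 10^3 pJ = 1.4
Sum: 9.26 + 9.96 + 143 + 248 + 1.4 = 411.62

411.62 pJ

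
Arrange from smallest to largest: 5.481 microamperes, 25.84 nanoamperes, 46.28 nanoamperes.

25.84 nanoamperes < 46.28 nanoamperes < 5.481 microamperes

5.481 microamperes = 0.000005481 amperes
25.84 nanoamperes = 0.00000002584 amperes
46.28 nanoamperes = 0.00000004628 amperes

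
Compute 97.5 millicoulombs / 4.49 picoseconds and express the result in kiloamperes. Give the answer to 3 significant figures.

(97.5 × 10^-3) / (4.49 × 10^-12) = 21.715 × 10^9 A

21700000 kiloamperes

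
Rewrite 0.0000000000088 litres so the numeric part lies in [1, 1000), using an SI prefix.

8.8 picolitres

= 8.8 × 10^-12 litres; 10^-12 is pico.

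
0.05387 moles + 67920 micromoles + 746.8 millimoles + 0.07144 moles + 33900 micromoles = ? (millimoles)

In millimoles:
  0.05387 moles = 0.05387e3 millimoles = 53.87
  67920 micromoles = 67920e-3 millimoles = 67.92
  746.8 millimoles → 746.8
  0.07144 moles = 0.07144e3 millimoles = 71.44
  33900 micromoles = 33900e-3 millimoles = 33.9
Sum: 53.87 + 67.92 + 746.8 + 71.44 + 33.9 = 973.93

973.93 millimoles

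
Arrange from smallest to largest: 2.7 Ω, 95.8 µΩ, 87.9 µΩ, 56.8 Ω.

2.7 Ω = 2.7 Ω
95.8 µΩ = 0.0000958 Ω
87.9 µΩ = 0.0000879 Ω
56.8 Ω = 56.8 Ω

87.9 µΩ < 95.8 µΩ < 2.7 Ω < 56.8 Ω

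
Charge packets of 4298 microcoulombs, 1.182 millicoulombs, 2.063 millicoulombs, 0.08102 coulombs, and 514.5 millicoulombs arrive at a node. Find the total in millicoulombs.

603.063 millicoulombs

In millicoulombs:
  4298 microcoulombs = 4298e-3 millicoulombs = 4.298
  1.182 millicoulombs → 1.182
  2.063 millicoulombs → 2.063
  0.08102 coulombs = 0.08102e3 millicoulombs = 81.02
  514.5 millicoulombs → 514.5
Sum: 4.298 + 1.182 + 2.063 + 81.02 + 514.5 = 603.063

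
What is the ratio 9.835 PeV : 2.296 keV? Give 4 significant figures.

(9.835 × 10^15) / (2.296 × 10^3) = 4.2835 × 10^12

4284000000000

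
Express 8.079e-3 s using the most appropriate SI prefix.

= 8.079e-3 s; 1e-3 is milli.

8.079 ms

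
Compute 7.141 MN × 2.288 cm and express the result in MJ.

7.141 × 10⁶ × 2.288 × 10⁻² = 16.338608 × 10⁴ J

0.16338608 MJ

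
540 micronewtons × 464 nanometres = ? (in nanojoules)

0.25056 nanojoules

540 × 10⁻⁶ × 464 × 10⁻⁹ = 250560 × 10⁻¹⁵ J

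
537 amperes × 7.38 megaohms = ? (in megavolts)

537 × 7.38 × 10^6 = 3963.06 × 10^6 V

3963.06 megavolts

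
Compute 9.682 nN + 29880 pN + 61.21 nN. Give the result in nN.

In nN:
  9.682 nN → 9.682
  29880 pN = 29880e-3 nN = 29.88
  61.21 nN → 61.21
Sum: 9.682 + 29.88 + 61.21 = 100.772

100.772 nN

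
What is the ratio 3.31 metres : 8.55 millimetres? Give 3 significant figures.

387

(3.31) / (8.55e-3) = 0.3871e3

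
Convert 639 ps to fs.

pico = 1e-12, femto = 1e-15; factor is 1e3.
639 × 1e3 = 639000

639000 fs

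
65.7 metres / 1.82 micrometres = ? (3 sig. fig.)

36100000

(65.7) / (1.82e-6) = 36.1e6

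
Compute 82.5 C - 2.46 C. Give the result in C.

In C:
  82.5 C → 82.5
  2.46 C → 2.46
Difference: 82.5 - 2.46 = 80.04

80.04 C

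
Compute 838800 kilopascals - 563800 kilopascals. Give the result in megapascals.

275 megapascals

In megapascals:
  838800 kilopascals = 838800 × 10⁻³ megapascals = 838.8
  563800 kilopascals = 563800 × 10⁻³ megapascals = 563.8
Difference: 838.8 - 563.8 = 275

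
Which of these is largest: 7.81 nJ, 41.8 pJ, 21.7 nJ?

21.7 nJ

7.81 nJ = 0.00000000781 J
41.8 pJ = 0.0000000000418 J
21.7 nJ = 0.0000000217 J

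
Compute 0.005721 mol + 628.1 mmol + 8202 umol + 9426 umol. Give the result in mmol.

651.449 mmol

In mmol:
  0.005721 mol = 0.005721 × 10³ mmol = 5.721
  628.1 mmol → 628.1
  8202 umol = 8202 × 10⁻³ mmol = 8.202
  9426 umol = 9426 × 10⁻³ mmol = 9.426
Sum: 5.721 + 628.1 + 8.202 + 9.426 = 651.449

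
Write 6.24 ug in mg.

micro = 10⁻⁶, milli = 10⁻³; factor is 10⁻³.
6.24 × 10⁻³ = 0.00624

0.00624 mg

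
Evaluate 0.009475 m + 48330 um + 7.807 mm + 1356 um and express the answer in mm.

66.968 mm

In mm:
  0.009475 m = 0.009475e3 mm = 9.475
  48330 um = 48330e-3 mm = 48.33
  7.807 mm → 7.807
  1356 um = 1356e-3 mm = 1.356
Sum: 9.475 + 48.33 + 7.807 + 1.356 = 66.968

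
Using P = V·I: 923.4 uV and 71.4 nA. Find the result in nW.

923.4e-6 × 71.4e-9 = 65930.76e-15 W

0.06593076 nW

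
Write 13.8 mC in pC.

milli = 1e-3, pico = 1e-12; factor is 1e9.
13.8 × 1e9 = 13800000000

13800000000 pC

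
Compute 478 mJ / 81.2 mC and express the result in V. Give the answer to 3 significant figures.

(478 × 10^-3) / (81.2 × 10^-3) = 5.8867 V

5.89 V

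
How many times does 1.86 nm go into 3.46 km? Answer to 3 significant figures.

1860000000000

(3.46e3) / (1.86e-9) = 1.86e12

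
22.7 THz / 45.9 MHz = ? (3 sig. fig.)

(22.7e12) / (45.9e6) = 0.4946e6

495000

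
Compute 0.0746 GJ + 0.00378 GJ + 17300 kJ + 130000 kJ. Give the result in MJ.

In MJ:
  0.0746 GJ = 0.0746e3 MJ = 74.6
  0.00378 GJ = 0.00378e3 MJ = 3.78
  17300 kJ = 17300e-3 MJ = 17.3
  130000 kJ = 130000e-3 MJ = 130
Sum: 74.6 + 3.78 + 17.3 + 130 = 225.68

225.68 MJ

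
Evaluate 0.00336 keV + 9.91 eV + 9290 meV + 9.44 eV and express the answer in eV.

32 eV

In eV:
  0.00336 keV = 0.00336 × 10³ eV = 3.36
  9.91 eV → 9.91
  9290 meV = 9290 × 10⁻³ eV = 9.29
  9.44 eV → 9.44
Sum: 3.36 + 9.91 + 9.29 + 9.44 = 32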